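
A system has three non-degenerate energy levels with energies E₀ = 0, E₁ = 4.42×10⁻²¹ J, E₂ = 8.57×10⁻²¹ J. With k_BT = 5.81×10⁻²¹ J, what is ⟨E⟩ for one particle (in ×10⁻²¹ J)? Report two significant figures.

Eᵢ/kT = 0, 0.7608, 1.475.
Z = Σ e^(−Eᵢ/kT) = e^(−0) + e^(−0.7608) + e^(−1.475) = 1.000 + 0.4673 + 0.2288 = 1.696.
⟨E⟩ = Σ Eᵢ e^(−Eᵢ/kT) / Z = (0·1.000 + 4.42·0.4673 + 8.57·0.2288) / 1.696 = 2.4 ×10⁻²¹ J.

2.4 ×10⁻²¹ J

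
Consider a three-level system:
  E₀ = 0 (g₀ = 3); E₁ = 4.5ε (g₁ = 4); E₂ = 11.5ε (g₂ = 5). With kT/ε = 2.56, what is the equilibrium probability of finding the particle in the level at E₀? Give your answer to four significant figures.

Eᵢ/kT = 0, 1.75781, 4.49219.
Z = Σ gᵢe^(−Eᵢ/kT) = 3·e^(−0) + 4·e^(−1.75781) + 5·e^(−4.49219) = 3.00000 + 0.689688 + 0.0559805 = 3.74567.
P₀ = g₀ e^(−E₀/kT) / Z = 3.00000/3.74567 = 0.8009.

0.8009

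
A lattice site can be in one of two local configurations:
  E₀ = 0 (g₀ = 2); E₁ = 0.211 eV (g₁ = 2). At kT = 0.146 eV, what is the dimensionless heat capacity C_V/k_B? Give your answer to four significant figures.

0.3224

Eᵢ/kT = 0, 1.44521.
Z = Σ gᵢe^(−Eᵢ/kT) = 2·e^(−0) + 2·e^(−1.44521) = 2.00000 + 0.471393 = 2.47139.
⟨E⟩ = 0.0402461 eV, ⟨E²⟩ = 0.00849194 eV².
C_V/k_B = (⟨E²⟩ − ⟨E⟩²)/(kT)² = (0.00849194 − 0.00161975)/0.0213160 = 0.3224.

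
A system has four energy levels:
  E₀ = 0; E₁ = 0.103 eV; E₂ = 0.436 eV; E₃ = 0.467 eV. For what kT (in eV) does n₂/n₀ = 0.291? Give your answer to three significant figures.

n₂/n₀ = exp[−(E₂−E₀)/kT] = 0.291.
⇒ (E₂−E₀)/kT = ln(1/0.291) = ln(3.4364) = 1.2344.
kT = 0.436 eV / 1.2344 = 0.353 eV.

0.353 eV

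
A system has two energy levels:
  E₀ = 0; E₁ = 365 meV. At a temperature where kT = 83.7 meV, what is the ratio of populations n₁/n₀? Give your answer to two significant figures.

0.013

n₁/n₀ = exp[−(E₁−E₀)/kT] = exp(−(365 meV)/(83.7 meV)) = exp(-4.361) = 0.013.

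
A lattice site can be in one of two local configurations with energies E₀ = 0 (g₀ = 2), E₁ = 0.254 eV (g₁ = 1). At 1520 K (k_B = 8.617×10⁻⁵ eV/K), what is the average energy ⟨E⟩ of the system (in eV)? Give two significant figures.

0.017 eV

k_BT = 8.617×10⁻⁵ × 1520 K = 0.1310 eV.
Eᵢ/kT = 0, 1.939.
Z = Σ gᵢe^(−Eᵢ/kT) = 2·e^(−0) + 1·e^(−1.939) = 2.000 + 0.1438 = 2.144.
⟨E⟩ = Σ Eᵢ gᵢe^(−Eᵢ/kT) / Z = (0·2.000 + 0.254·0.1438) / 2.144 = 0.017 eV.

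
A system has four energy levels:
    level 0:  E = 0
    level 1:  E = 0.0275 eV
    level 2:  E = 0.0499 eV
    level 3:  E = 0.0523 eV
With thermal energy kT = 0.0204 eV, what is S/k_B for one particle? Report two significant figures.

Eᵢ/kT = 0, 1.348, 2.446, 2.564.
Z = Σ e^(−Eᵢ/kT) = e^(−0) + e^(−1.348) + e^(−2.446) + e^(−2.564) = 1.000 + 0.2598 + 0.08664 + 0.07700 = 1.423.
⟨E⟩ = Σ EᵢPᵢ = 0.01089 eV.
S/k_B = ln Z + ⟨E⟩/kT = ln(1.423) + 0.01089/0.0204 = 0.3528 + 0.5338 = 0.89.

0.89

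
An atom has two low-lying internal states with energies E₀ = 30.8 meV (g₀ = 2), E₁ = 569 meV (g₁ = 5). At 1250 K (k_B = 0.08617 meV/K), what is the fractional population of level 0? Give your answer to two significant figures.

0.98

k_BT = 0.08617 × 1250 K = 107.7 meV.
Eᵢ/kT = 0.2860, 5.283.
Z = Σ gᵢe^(−Eᵢ/kT) = 2·e^(−0.2860) + 5·e^(−5.283) = 1.503 + 0.02539 = 1.528.
P₀ = g₀ e^(−E₀/kT) / Z = 1.503/1.528 = 0.98.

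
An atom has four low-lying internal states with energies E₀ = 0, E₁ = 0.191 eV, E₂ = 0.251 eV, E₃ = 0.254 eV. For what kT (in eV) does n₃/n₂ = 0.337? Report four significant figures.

n₃/n₂ = exp[−(E₃−E₂)/kT] = 0.337.
⇒ (E₃−E₂)/kT = ln(1/0.337) = ln(2.96736) = 1.08767.
kT = 0.003 eV / 1.08767 = 0.002758 eV.

0.002758 eV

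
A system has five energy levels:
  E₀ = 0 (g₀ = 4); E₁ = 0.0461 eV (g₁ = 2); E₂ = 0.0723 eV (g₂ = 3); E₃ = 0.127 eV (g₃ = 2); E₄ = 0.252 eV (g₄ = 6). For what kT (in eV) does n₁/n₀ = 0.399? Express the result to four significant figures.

0.2043 eV

n₁/n₀ = (g₁/g₀) exp[−(E₁−E₀)/kT] = 0.399.
⇒ (E₁−E₀)/kT = ln((2/4)/0.399) = ln(1.25313) = 0.225644.
kT = 0.0461 eV / 0.225644 = 0.2043 eV.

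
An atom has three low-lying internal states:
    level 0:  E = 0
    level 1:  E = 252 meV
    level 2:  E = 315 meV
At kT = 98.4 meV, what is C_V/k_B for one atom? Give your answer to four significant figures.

0.7401

Eᵢ/kT = 0, 2.56098, 3.20122.
Z = Σ e^(−Eᵢ/kT) = e^(−0) + e^(−2.56098) + e^(−3.20122) = 1.00000 + 0.0772290 + 0.0407125 = 1.11794.
⟨E⟩ = 28.8800 meV, ⟨E²⟩ = 8000.47 meV².
C_V/k_B = (⟨E²⟩ − ⟨E⟩²)/(kT)² = (8000.47 − 834.054)/9682.56 = 0.7401.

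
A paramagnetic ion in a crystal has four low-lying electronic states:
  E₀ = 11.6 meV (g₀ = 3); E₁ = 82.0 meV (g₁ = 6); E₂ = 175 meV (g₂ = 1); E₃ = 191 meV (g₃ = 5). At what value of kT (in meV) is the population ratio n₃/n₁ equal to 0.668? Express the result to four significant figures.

492.9 meV

n₃/n₁ = (g₃/g₁) exp[−(E₃−E₁)/kT] = 0.668.
⇒ (E₃−E₁)/kT = ln((5/6)/0.668) = ln(1.24750) = 0.221142.
kT = 109.0 meV / 0.221142 = 492.9 meV.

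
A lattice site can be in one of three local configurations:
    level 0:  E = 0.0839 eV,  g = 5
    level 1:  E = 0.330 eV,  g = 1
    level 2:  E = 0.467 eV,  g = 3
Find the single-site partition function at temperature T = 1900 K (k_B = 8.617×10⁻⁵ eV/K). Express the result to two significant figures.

Z = 3.3

k_BT = 8.617×10⁻⁵ × 1900 K = 0.1637 eV.
Eᵢ/kT = 0.5125, 2.016, 2.853.
Z = Σ gᵢe^(−Eᵢ/kT) = 5·e^(−0.5125) + 1·e^(−2.016) + 3·e^(−2.853) = 2.995 + 0.1332 + 0.1730 = 3.301.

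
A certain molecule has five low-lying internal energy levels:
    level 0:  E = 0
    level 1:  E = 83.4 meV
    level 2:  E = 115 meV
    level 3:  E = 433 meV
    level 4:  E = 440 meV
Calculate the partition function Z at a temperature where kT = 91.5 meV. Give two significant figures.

Eᵢ/kT = 0, 0.9115, 1.257, 4.732, 4.809.
Z = Σ e^(−Eᵢ/kT) = e^(−0) + e^(−0.9115) + e^(−1.257) + e^(−4.732) + e^(−4.809) = 1.000 + 0.4019 + 0.2845 + 0.008809 + 0.008156 = 1.703.

Z = 1.7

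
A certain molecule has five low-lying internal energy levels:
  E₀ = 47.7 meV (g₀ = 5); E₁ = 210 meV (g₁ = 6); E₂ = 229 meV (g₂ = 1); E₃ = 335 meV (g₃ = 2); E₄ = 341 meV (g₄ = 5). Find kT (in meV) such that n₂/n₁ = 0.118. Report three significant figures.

n₂/n₁ = (g₂/g₁) exp[−(E₂−E₁)/kT] = 0.118.
⇒ (E₂−E₁)/kT = ln((1/6)/0.118) = ln(1.4124) = 0.34529.
kT = 19 meV / 0.34529 = 55.0 meV.

55.0 meV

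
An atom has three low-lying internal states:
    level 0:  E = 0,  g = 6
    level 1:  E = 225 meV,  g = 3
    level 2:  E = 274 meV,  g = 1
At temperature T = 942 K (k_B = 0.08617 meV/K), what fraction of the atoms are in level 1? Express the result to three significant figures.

k_BT = 0.08617 × 942 K = 81.172 meV.
Eᵢ/kT = 0, 2.7719, 3.3755.
Z = Σ gᵢe^(−Eᵢ/kT) = 6·e^(−0) + 3·e^(−2.7719) + 1·e^(−3.3755) = 6.0000 + 0.18763 + 0.034201 = 6.2218.
P₁ = g₁ e^(−E₁/kT) / Z = 0.18763/6.2218 = 0.0302.

0.0302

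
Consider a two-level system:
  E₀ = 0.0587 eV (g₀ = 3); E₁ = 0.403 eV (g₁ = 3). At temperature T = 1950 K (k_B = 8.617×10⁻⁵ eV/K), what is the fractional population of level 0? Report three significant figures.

0.886

k_BT = 8.617×10⁻⁵ × 1950 K = 0.16803 eV.
Eᵢ/kT = 0.34934, 2.3984.
Z = Σ gᵢe^(−Eᵢ/kT) = 3·e^(−0.34934) + 3·e^(−2.3984) = 2.1155 + 0.27259 = 2.3881.
P₀ = g₀ e^(−E₀/kT) / Z = 2.1155/2.3881 = 0.886.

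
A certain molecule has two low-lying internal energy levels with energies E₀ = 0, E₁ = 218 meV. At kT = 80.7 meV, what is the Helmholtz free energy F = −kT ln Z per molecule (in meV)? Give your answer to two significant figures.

-5.2 meV

Eᵢ/kT = 0, 2.701.
Z = Σ e^(−Eᵢ/kT) = e^(−0) + e^(−2.701) = 1.000 + 0.06714 = 1.067.
F = −kT ln Z = −80.7 × ln(1.067) = −80.7 × 0.06485 = -5.2 meV.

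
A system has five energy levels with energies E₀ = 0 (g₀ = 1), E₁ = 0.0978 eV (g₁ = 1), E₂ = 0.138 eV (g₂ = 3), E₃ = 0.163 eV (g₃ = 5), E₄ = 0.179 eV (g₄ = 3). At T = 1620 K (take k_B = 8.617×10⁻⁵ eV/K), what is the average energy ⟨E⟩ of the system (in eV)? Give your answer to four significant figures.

k_BT = 8.617×10⁻⁵ × 1620 K = 0.139595 eV.
Eᵢ/kT = 0, 0.700598, 0.988574, 1.16766, 1.28228.
Z = Σ gᵢe^(−Eᵢ/kT) = 1·e^(−0) + 1·e^(−0.700598) + 3·e^(−0.988574) + 5·e^(−1.16766) + 3·e^(−1.28228) = 1.00000 + 0.496288 + 1.11632 + 1.55547 + 0.832212 = 5.00029.
⟨E⟩ = Σ Eᵢ gᵢe^(−Eᵢ/kT) / Z = (0·1.00000 + 0.0978·0.496288 + 0.138·1.11632 + 0.163·1.55547 + 0.179·0.832212) / 5.00029 = 0.1210 eV.

0.1210 eV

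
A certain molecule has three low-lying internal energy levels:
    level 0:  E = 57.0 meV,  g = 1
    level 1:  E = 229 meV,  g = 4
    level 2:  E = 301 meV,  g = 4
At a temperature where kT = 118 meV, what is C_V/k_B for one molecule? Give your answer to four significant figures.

Eᵢ/kT = 0.483051, 1.94068, 2.55085.
Z = Σ gᵢe^(−Eᵢ/kT) = 1·e^(−0.483051) + 4·e^(−1.94068) + 4·e^(−2.55085) = 0.616898 + 0.574425 + 0.312061 = 1.50338.
⟨E⟩ = 173.367 meV, ⟨E²⟩ = 40176.6 meV².
C_V/k_B = (⟨E²⟩ − ⟨E⟩²)/(kT)² = (40176.6 − 30056.1)/13924.0 = 0.7268.

0.7268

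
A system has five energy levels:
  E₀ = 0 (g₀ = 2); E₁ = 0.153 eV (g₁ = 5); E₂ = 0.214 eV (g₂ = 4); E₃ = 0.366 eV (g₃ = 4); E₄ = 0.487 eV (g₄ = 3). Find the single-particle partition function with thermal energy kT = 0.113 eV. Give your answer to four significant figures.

Eᵢ/kT = 0, 1.35398, 1.89381, 3.23894, 4.30973.
Z = Σ gᵢe^(−Eᵢ/kT) = 2·e^(−0) + 5·e^(−1.35398) + 4·e^(−1.89381) + 4·e^(−3.23894) + 3·e^(−4.30973) = 2.00000 + 1.29105 + 0.601989 + 0.156822 + 0.0403115 = 4.09017.

Z = 4.090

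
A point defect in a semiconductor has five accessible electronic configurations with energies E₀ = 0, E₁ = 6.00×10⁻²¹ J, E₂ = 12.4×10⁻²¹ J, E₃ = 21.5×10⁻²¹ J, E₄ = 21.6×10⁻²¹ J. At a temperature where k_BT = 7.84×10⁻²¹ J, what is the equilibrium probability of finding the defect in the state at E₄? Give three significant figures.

0.0354

Eᵢ/kT = 0, 0.76531, 1.5816, 2.7423, 2.7551.
Z = Σ e^(−Eᵢ/kT) = e^(−0) + e^(−0.76531) + e^(−1.5816) + e^(−2.7423) + e^(−2.7551) = 1.0000 + 0.46519 + 0.20565 + 0.064422 + 0.063603 = 1.7989.
P₄ = e^(−E₄/kT) / Z = 0.063603/1.7989 = 0.0354.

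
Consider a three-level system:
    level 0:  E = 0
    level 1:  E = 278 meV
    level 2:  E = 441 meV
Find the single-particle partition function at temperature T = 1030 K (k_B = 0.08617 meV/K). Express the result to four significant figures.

Z = 1.051

k_BT = 0.08617 × 1030 K = 88.7551 meV.
Eᵢ/kT = 0, 3.13221, 4.96873.
Z = Σ e^(−Eᵢ/kT) = e^(−0) + e^(−3.13221) + e^(−4.96873) = 1.00000 + 0.0436213 + 0.00695197 = 1.05057.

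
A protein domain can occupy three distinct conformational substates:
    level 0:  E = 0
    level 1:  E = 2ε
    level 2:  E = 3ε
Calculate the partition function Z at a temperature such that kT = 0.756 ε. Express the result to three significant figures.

Eᵢ/kT = 0, 2.6455, 3.9683.
Z = Σ e^(−Eᵢ/kT) = e^(−0) + e^(−2.6455) + e^(−3.9683) = 1.0000 + 0.070970 + 0.018906 = 1.0899.

Z = 1.09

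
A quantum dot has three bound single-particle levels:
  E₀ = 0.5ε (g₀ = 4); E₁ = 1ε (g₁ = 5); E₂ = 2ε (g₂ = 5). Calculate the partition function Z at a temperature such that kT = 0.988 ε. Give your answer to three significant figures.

Z = 4.89

Eᵢ/kT = 0.50607, 1.0121, 2.0243.
Z = Σ gᵢe^(−Eᵢ/kT) = 4·e^(−0.50607) + 5·e^(−1.0121) + 5·e^(−2.0243) = 2.4114 + 1.8173 + 0.66043 = 4.8891.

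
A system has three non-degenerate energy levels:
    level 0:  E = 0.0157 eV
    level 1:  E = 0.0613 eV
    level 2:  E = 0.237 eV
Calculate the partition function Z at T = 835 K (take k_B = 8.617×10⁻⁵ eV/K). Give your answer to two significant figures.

k_BT = 8.617×10⁻⁵ × 835 K = 0.07195 eV.
Eᵢ/kT = 0.2182, 0.8520, 3.294.
Z = Σ e^(−Eᵢ/kT) = e^(−0.2182) + e^(−0.8520) + e^(−3.294) = 0.8040 + 0.4266 + 0.03711 = 1.268.

Z = 1.3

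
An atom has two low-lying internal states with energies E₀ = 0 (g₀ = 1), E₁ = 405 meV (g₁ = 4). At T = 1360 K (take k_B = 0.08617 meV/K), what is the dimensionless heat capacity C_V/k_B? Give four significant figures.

k_BT = 0.08617 × 1360 K = 117.191 meV.
Eᵢ/kT = 0, 3.45590.
Z = Σ gᵢe^(−Eᵢ/kT) = 1·e^(−0) + 4·e^(−3.45590) = 1.00000 + 0.126236 = 1.12624.
⟨E⟩ = 45.3949 meV, ⟨E²⟩ = 18384.9 meV².
C_V/k_B = (⟨E²⟩ − ⟨E⟩²)/(kT)² = (18384.9 − 2060.70)/13733.7 = 1.189.

1.189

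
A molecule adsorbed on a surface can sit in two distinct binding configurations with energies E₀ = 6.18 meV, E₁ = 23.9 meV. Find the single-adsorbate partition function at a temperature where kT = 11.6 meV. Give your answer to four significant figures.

Eᵢ/kT = 0.532759, 2.06034.
Z = Σ e^(−Eᵢ/kT) = e^(−0.532759) + e^(−2.06034) = 0.586983 + 0.127411 = 0.714394.

Z = 0.7144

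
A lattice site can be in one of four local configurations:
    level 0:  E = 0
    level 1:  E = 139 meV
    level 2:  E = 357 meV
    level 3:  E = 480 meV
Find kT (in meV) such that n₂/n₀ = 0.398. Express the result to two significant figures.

n₂/n₀ = exp[−(E₂−E₀)/kT] = 0.398.
⇒ (E₂−E₀)/kT = ln(1/0.398) = ln(2.513) = 0.9215.
kT = 357 meV / 0.9215 = 390 meV.

390 meV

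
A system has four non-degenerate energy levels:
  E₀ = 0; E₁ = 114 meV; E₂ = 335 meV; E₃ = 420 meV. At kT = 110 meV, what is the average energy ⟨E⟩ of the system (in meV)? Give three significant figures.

Eᵢ/kT = 0, 1.0364, 3.0455, 3.8182.
Z = Σ e^(−Eᵢ/kT) = e^(−0) + e^(−1.0364) + e^(−3.0455) + e^(−3.8182) = 1.0000 + 0.35473 + 0.047573 + 0.021967 = 1.4243.
⟨E⟩ = Σ Eᵢ e^(−Eᵢ/kT) / Z = (0·1.0000 + 114·0.35473 + 335·0.047573 + 420·0.021967) / 1.4243 = 46.1 meV.

46.1 meV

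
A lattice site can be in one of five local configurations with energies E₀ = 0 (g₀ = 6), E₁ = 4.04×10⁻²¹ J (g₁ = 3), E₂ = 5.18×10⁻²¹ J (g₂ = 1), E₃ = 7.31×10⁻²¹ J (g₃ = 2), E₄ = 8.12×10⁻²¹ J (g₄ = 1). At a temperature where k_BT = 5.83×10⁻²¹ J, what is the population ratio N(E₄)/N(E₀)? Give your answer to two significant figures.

0.041

n₄/n₀ = (g₄/g₀) exp[−(E₄−E₀)/kT] = (1/6) × exp(−(8.12 ×10⁻²¹ J)/(5.83 ×10⁻²¹ J)) = (1/6) × exp(-1.393) = 0.041.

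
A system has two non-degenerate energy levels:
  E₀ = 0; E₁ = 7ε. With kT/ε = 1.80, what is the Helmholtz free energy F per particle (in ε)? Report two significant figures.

-0.036 ε

Eᵢ/kT = 0, 3.889.
Z = Σ e^(−Eᵢ/kT) = e^(−0) + e^(−3.889) = 1.000 + 0.02047 = 1.020.
F = −kT ln Z = −1.80 × ln(1.020) = −1.80 × 0.01980 = -0.036 ε.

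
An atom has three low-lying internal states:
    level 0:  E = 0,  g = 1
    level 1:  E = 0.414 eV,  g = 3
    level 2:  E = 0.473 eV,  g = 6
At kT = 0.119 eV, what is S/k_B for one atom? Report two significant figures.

0.83

Eᵢ/kT = 0, 3.479, 3.975.
Z = Σ gᵢe^(−Eᵢ/kT) = 1·e^(−0) + 3·e^(−3.479) + 6·e^(−3.975) = 1.000 + 0.09251 + 0.1127 = 1.205.
⟨E⟩ = Σ EᵢPᵢ = 0.07602 eV.
S/k_B = ln Z + ⟨E⟩/kT = ln(1.205) + 0.07602/0.119 = 0.1865 + 0.6388 = 0.83.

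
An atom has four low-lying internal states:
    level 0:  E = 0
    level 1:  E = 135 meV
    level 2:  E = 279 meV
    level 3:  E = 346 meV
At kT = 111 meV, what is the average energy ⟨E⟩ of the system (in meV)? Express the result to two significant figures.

Eᵢ/kT = 0, 1.216, 2.514, 3.117.
Z = Σ e^(−Eᵢ/kT) = e^(−0) + e^(−1.216) + e^(−2.514) + e^(−3.117) = 1.000 + 0.2964 + 0.08094 + 0.04429 = 1.422.
⟨E⟩ = Σ Eᵢ e^(−Eᵢ/kT) / Z = (0·1.000 + 135·0.2964 + 279·0.08094 + 346·0.04429) / 1.422 = 55 meV.

55 meV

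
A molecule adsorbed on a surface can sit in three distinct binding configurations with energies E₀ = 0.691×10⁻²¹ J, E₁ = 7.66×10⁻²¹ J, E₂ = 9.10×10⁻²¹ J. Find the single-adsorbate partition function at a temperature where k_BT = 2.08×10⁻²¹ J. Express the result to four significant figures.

Eᵢ/kT = 0.332212, 3.68269, 4.37500.
Z = Σ e^(−Eᵢ/kT) = e^(−0.332212) + e^(−3.68269) + e^(−4.37500) = 0.717335 + 0.0251552 + 0.0125881 = 0.755078.

Z = 0.7551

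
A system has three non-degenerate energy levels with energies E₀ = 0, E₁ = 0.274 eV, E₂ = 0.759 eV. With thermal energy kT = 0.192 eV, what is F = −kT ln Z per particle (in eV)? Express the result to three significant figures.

-0.0443 eV

Eᵢ/kT = 0, 1.4271, 3.9531.
Z = Σ e^(−Eᵢ/kT) = e^(−0) + e^(−1.4271) + e^(−3.9531) = 1.0000 + 0.24000 + 0.019195 = 1.2592.
F = −kT ln Z = −0.192 × ln(1.2592) = −0.192 × 0.23048 = -0.0443 eV.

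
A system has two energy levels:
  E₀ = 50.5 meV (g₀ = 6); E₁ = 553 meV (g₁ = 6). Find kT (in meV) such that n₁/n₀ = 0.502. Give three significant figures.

729 meV

n₁/n₀ = (g₁/g₀) exp[−(E₁−E₀)/kT] = 0.502.
⇒ (E₁−E₀)/kT = ln((6/6)/0.502) = ln(1.9920) = 0.68914.
kT = 502.5 meV / 0.68914 = 729 meV.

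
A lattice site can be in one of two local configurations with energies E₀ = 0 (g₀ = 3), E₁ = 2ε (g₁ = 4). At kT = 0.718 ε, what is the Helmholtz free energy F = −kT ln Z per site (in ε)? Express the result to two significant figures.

Eᵢ/kT = 0, 2.786.
Z = Σ gᵢe^(−Eᵢ/kT) = 3·e^(−0) + 4·e^(−2.786) = 3.000 + 0.2467 = 3.247.
F = −kT ln Z = −0.718 × ln(3.247) = −0.718 × 1.178 = -0.85 ε.

-0.85 ε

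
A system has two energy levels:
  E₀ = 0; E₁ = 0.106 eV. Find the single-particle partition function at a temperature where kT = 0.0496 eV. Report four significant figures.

Eᵢ/kT = 0, 2.13710.
Z = Σ e^(−Eᵢ/kT) = e^(−0) + e^(−2.13710) = 1.00000 + 0.117997 = 1.11800.

Z = 1.118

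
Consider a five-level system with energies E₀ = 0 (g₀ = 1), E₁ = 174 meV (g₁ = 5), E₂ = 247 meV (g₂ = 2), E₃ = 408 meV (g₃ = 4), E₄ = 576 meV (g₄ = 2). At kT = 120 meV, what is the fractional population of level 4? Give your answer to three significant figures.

0.00638

Eᵢ/kT = 0, 1.4500, 2.0583, 3.4000, 4.8000.
Z = Σ gᵢe^(−Eᵢ/kT) = 1·e^(−0) + 5·e^(−1.4500) + 2·e^(−2.0583) + 4·e^(−3.4000) + 2·e^(−4.8000) = 1.0000 + 1.1729 + 0.25534 + 0.13349 + 0.016459 = 2.5782.
P₄ = g₄ e^(−E₄/kT) / Z = 0.016459/2.5782 = 0.00638.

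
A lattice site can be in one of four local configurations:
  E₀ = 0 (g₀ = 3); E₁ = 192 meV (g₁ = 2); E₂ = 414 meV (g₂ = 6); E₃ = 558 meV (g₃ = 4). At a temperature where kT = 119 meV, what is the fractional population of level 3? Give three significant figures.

Eᵢ/kT = 0, 1.6134, 3.4790, 4.6891.
Z = Σ gᵢe^(−Eᵢ/kT) = 3·e^(−0) + 2·e^(−1.6134) + 6·e^(−3.4790) + 4·e^(−4.6891) = 3.0000 + 0.39842 + 0.18503 + 0.036780 = 3.6202.
P₃ = g₃ e^(−E₃/kT) / Z = 0.036780/3.6202 = 0.0102.

0.0102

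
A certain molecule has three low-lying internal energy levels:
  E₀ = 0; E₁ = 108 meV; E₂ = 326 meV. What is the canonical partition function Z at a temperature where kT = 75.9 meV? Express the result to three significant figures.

Eᵢ/kT = 0, 1.4229, 4.2951.
Z = Σ e^(−Eᵢ/kT) = e^(−0) + e^(−1.4229) + e^(−4.2951) = 1.0000 + 0.24101 + 0.013635 = 1.2546.

Z = 1.25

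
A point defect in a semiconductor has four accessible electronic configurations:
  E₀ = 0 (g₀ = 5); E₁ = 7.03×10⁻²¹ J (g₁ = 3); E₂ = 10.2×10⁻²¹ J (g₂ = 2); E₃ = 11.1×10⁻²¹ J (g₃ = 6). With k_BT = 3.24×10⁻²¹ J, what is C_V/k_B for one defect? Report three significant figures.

Eᵢ/kT = 0, 2.1698, 3.1481, 3.4259.
Z = Σ gᵢe^(−Eᵢ/kT) = 5·e^(−0) + 3·e^(−2.1698) + 2·e^(−3.1481) + 6·e^(−3.4259) = 5.0000 + 0.34260 + 0.085867 + 0.19512 = 5.6236.
⟨E⟩ = 0.96916, ⟨E²⟩ = 8.8744.
C_V/k_B = (⟨E²⟩ − ⟨E⟩²)/(kT)² = (8.8744 − 0.93927)/10.498 = 0.756.

0.756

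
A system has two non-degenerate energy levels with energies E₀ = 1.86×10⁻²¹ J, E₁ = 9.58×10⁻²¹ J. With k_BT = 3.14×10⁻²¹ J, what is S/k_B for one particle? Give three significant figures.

Eᵢ/kT = 0.59236, 3.0510.
Z = Σ e^(−Eᵢ/kT) = e^(−0.59236) + e^(−3.0510) = 0.55302 + 0.047312 = 0.60033.
⟨E⟩ = Σ EᵢPᵢ = 2.4684 ×10⁻²¹ J.
S/k_B = ln Z + ⟨E⟩/kT = ln(0.60033) + 2.4684/3.14 = -0.51028 + 0.78611 = 0.276.

0.276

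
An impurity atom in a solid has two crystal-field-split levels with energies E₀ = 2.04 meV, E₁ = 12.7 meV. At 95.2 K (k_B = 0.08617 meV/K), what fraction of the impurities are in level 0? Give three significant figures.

0.786

k_BT = 0.08617 × 95.2 K = 8.2034 meV.
Eᵢ/kT = 0.24868, 1.5481.
Z = Σ e^(−Eᵢ/kT) = e^(−0.24868) + e^(−1.5481) = 0.77983 + 0.21265 = 0.99248.
P₀ = e^(−E₀/kT) / Z = 0.77983/0.99248 = 0.786.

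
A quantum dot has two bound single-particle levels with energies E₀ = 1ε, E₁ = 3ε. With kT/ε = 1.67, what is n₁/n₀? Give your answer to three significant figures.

0.302

n₁/n₀ = exp[−(E₁−E₀)/kT] = exp(−(2ε)/(1.67ε)) = exp(-1.1976) = 0.302.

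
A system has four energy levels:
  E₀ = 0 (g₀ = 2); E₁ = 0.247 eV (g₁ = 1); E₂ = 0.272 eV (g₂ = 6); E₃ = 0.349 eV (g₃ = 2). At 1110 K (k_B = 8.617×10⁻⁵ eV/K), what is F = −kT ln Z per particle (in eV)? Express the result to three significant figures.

-0.0868 eV

k_BT = 8.617×10⁻⁵ × 1110 K = 0.095649 eV.
Eᵢ/kT = 0, 2.5824, 2.8437, 3.6488.
Z = Σ gᵢe^(−Eᵢ/kT) = 2·e^(−0) + 1·e^(−2.5824) + 6·e^(−2.8437) + 2·e^(−3.6488) = 2.0000 + 0.075592 + 0.34926 + 0.052045 = 2.4769.
F = −kT ln Z = −0.095649 × ln(2.4769) = −0.095649 × 0.90701 = -0.0868 eV.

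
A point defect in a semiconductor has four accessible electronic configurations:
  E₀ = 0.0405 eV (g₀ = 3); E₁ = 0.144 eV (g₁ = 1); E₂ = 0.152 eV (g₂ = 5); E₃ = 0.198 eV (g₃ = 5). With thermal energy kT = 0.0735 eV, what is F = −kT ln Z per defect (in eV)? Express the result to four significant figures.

Eᵢ/kT = 0.551020, 1.95918, 2.06803, 2.69388.
Z = Σ gᵢe^(−Eᵢ/kT) = 3·e^(−0.551020) + 1·e^(−1.95918) + 5·e^(−2.06803) + 5·e^(−2.69388) = 1.72908 + 0.140974 + 0.632173 + 0.338090 = 2.84032.
F = −kT ln Z = −0.0735 × ln(2.84032) = −0.0735 × 1.04392 = -0.07673 eV.

-0.07673 eV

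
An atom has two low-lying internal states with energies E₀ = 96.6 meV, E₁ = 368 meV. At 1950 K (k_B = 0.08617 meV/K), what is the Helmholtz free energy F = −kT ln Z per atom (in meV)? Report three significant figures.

k_BT = 0.08617 × 1950 K = 168.03 meV.
Eᵢ/kT = 0.57490, 2.1901.
Z = Σ e^(−Eᵢ/kT) = e^(−0.57490) + e^(−2.1901) = 0.56276 + 0.11191 = 0.67467.
F = −kT ln Z = −168.03 × ln(0.67467) = −168.03 × -0.39353 = 66.1 meV.

66.1 meV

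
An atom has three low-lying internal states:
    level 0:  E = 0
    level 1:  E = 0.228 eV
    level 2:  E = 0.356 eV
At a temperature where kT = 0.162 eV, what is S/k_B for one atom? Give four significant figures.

Eᵢ/kT = 0, 1.40741, 2.19753.
Z = Σ e^(−Eᵢ/kT) = e^(−0) + e^(−1.40741) + e^(−2.19753) = 1.00000 + 0.244776 + 0.111077 = 1.35585.
⟨E⟩ = Σ EᵢPᵢ = 0.0703266 eV.
S/k_B = ln Z + ⟨E⟩/kT = ln(1.35585) + 0.0703266/0.162 = 0.304429 + 0.434115 = 0.7385.

0.7385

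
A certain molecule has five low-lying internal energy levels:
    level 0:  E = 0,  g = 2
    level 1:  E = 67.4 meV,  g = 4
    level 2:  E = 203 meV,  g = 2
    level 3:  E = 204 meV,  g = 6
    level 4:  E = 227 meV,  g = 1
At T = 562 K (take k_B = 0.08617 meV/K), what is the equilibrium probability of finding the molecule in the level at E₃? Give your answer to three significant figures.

k_BT = 0.08617 × 562 K = 48.428 meV.
Eᵢ/kT = 0, 1.3918, 4.1918, 4.2124, 4.6874.
Z = Σ gᵢe^(−Eᵢ/kT) = 2·e^(−0) + 4·e^(−1.3918) + 2·e^(−4.1918) + 6·e^(−4.2124) + 1·e^(−4.6874) = 2.0000 + 0.99451 + 0.030238 + 0.088865 + 0.0092106 = 3.1228.
P₃ = g₃ e^(−E₃/kT) / Z = 0.088865/3.1228 = 0.0285.

0.0285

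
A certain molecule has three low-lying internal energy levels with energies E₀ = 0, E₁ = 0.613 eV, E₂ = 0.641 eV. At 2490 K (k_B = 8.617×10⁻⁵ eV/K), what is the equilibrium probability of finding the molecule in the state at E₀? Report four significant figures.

0.9026

k_BT = 8.617×10⁻⁵ × 2490 K = 0.214563 eV.
Eᵢ/kT = 0, 2.85697, 2.98747.
Z = Σ e^(−Eᵢ/kT) = e^(−0) + e^(−2.85697) + e^(−2.98747) = 1.00000 + 0.0574425 + 0.0504148 = 1.10786.
P₀ = e^(−E₀/kT) / Z = 1.00000/1.10786 = 0.9026.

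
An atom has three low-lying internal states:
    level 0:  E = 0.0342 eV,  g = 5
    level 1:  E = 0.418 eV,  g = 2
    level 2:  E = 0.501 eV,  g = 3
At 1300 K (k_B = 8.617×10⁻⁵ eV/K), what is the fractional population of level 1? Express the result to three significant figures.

k_BT = 8.617×10⁻⁵ × 1300 K = 0.11202 eV.
Eᵢ/kT = 0.30530, 3.7315, 4.4724.
Z = Σ gᵢe^(−Eᵢ/kT) = 5·e^(−0.30530) + 2·e^(−3.7315) + 3·e^(−4.4724) = 3.6845 + 0.047914 + 0.034260 = 3.7667.
P₁ = g₁ e^(−E₁/kT) / Z = 0.047914/3.7667 = 0.0127.

0.0127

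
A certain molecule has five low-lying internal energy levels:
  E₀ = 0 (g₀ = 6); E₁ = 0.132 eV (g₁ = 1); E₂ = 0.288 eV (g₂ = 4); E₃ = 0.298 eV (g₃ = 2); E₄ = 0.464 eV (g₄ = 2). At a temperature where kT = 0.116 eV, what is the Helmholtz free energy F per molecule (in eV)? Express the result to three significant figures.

Eᵢ/kT = 0, 1.1379, 2.4828, 2.5690, 4.0000.
Z = Σ gᵢe^(−Eᵢ/kT) = 6·e^(−0) + 1·e^(−1.1379) + 4·e^(−2.4828) + 2·e^(−2.5690) + 2·e^(−4.0000) = 6.0000 + 0.32049 + 0.33404 + 0.15322 + 0.036631 = 6.8444.
F = −kT ln Z = −0.116 × ln(6.8444) = −0.116 × 1.9234 = -0.223 eV.

-0.223 eV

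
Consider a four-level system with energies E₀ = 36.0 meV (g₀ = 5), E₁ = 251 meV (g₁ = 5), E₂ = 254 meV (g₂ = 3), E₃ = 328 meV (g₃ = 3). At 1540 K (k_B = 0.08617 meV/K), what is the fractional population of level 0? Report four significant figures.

k_BT = 0.08617 × 1540 K = 132.702 meV.
Eᵢ/kT = 0.271285, 1.89146, 1.91406, 2.47170.
Z = Σ gᵢe^(−Eᵢ/kT) = 5·e^(−0.271285) + 5·e^(−1.89146) + 3·e^(−1.91406) + 3·e^(−2.47170) = 3.81200 + 0.754257 + 0.442441 + 0.253324 = 5.26202.
P₀ = g₀ e^(−E₀/kT) / Z = 3.81200/5.26202 = 0.7244.

0.7244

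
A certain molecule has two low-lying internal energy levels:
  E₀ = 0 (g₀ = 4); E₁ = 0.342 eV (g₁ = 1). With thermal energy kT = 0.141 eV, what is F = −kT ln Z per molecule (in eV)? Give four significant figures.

Eᵢ/kT = 0, 2.42553.
Z = Σ gᵢe^(−Eᵢ/kT) = 4·e^(−0) + 1·e^(−2.42553) = 4.00000 + 0.0884312 = 4.08843.
F = −kT ln Z = −0.141 × ln(4.08843) = −0.141 × 1.40816 = -0.1986 eV.

-0.1986 eV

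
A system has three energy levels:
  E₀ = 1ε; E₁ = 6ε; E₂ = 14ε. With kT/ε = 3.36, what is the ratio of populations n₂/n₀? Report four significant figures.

0.02088

n₂/n₀ = exp[−(E₂−E₀)/kT] = exp(−(13ε)/(3.36ε)) = exp(-3.86905) = 0.02088.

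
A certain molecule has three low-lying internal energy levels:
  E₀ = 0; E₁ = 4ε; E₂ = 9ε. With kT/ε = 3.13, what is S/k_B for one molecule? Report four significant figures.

Eᵢ/kT = 0, 1.27796, 2.87540.
Z = Σ e^(−Eᵢ/kT) = e^(−0) + e^(−1.27796) + e^(−2.87540) = 1.00000 + 0.278605 + 0.0563936 = 1.33500.
⟨E⟩ = Σ EᵢPᵢ = 1.21495 ε.
S/k_B = ln Z + ⟨E⟩/kT = ln(1.33500) + 1.21495/3.13 = 0.288931 + 0.388163 = 0.6771.

0.6771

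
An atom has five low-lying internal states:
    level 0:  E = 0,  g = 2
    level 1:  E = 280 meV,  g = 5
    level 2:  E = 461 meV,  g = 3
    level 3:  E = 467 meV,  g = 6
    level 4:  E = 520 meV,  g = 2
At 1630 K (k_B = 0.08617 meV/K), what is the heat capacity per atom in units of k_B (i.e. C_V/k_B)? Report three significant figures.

1.54

k_BT = 0.08617 × 1630 K = 140.46 meV.
Eᵢ/kT = 0, 1.9935, 3.2821, 3.3248, 3.7021.
Z = Σ gᵢe^(−Eᵢ/kT) = 2·e^(−0) + 5·e^(−1.9935) + 3·e^(−3.2821) + 6·e^(−3.3248) + 2·e^(−3.7021) = 2.0000 + 0.68109 + 0.11265 + 0.21588 + 0.049343 = 3.0590.
⟨E⟩ = 120.66 meV, ⟨E²⟩ = 45035 meV².
C_V/k_B = (⟨E²⟩ − ⟨E⟩²)/(kT)² = (45035 − 14559)/19729 = 1.54.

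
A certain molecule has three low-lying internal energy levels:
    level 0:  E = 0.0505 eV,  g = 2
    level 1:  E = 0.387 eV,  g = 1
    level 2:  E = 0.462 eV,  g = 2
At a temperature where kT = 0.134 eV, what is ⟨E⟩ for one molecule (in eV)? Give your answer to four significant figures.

0.08062 eV

Eᵢ/kT = 0.376866, 2.88806, 3.44776.
Z = Σ gᵢe^(−Eᵢ/kT) = 2·e^(−0.376866) + 1·e^(−2.88806) + 2·e^(−3.44776) = 1.37202 + 0.0556841 + 0.0636337 = 1.49134.
⟨E⟩ = Σ Eᵢ gᵢe^(−Eᵢ/kT) / Z = (0.0505·1.37202 + 0.387·0.0556841 + 0.462·0.0636337) / 1.49134 = 0.08062 eV.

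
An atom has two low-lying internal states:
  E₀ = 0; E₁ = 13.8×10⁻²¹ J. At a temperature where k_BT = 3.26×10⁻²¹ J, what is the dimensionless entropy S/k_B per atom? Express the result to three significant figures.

0.0749

Eᵢ/kT = 0, 4.2331.
Z = Σ e^(−Eᵢ/kT) = e^(−0) + e^(−4.2331) = 1.0000 + 0.014507 = 1.0145.
⟨E⟩ = Σ EᵢPᵢ = 0.19734 ×10⁻²¹ J.
S/k_B = ln Z + ⟨E⟩/kT = ln(1.0145) + 0.19734/3.26 = 0.014396 + 0.060534 = 0.0749.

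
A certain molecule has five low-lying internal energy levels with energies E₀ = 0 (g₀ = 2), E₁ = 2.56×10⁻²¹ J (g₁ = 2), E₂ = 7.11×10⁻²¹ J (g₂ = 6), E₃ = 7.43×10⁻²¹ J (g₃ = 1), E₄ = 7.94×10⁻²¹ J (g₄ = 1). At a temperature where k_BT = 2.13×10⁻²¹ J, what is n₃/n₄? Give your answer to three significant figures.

1.27

n₃/n₄ = (g₃/g₄) exp[−(E₃−E₄)/kT] = (1/1) × exp(−(-0.51 ×10⁻²¹ J)/(2.13 ×10⁻²¹ J)) = (1/1) × exp(0.23944) = 1.27.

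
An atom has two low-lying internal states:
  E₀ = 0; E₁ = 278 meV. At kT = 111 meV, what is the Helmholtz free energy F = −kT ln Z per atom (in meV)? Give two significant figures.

Eᵢ/kT = 0, 2.505.
Z = Σ e^(−Eᵢ/kT) = e^(−0) + e^(−2.505) = 1.000 + 0.08168 = 1.082.
F = −kT ln Z = −111 × ln(1.082) = −111 × 0.07881 = -8.7 meV.

-8.7 meV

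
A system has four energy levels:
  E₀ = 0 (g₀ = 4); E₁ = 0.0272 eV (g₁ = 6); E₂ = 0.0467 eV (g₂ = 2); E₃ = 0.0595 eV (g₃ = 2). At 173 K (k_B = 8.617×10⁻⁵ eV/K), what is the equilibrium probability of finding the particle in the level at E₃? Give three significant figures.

0.00726

k_BT = 8.617×10⁻⁵ × 173 K = 0.014907 eV.
Eᵢ/kT = 0, 1.8246, 3.1328, 3.9914.
Z = Σ gᵢe^(−Eᵢ/kT) = 4·e^(−0) + 6·e^(−1.8246) + 2·e^(−3.1328) + 2·e^(−3.9914) = 4.0000 + 0.96769 + 0.087191 + 0.036948 = 5.0918.
P₃ = g₃ e^(−E₃/kT) / Z = 0.036948/5.0918 = 0.00726.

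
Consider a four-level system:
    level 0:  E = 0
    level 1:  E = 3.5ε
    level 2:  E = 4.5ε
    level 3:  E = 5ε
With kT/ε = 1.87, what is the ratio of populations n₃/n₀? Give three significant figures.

n₃/n₀ = exp[−(E₃−E₀)/kT] = exp(−(5ε)/(1.87ε)) = exp(-2.6738) = 0.0690.

0.0690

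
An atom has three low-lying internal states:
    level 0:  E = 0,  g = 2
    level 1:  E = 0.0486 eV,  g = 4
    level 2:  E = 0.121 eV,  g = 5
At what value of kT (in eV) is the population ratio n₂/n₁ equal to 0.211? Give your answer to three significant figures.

n₂/n₁ = (g₂/g₁) exp[−(E₂−E₁)/kT] = 0.211.
⇒ (E₂−E₁)/kT = ln((5/4)/0.211) = ln(5.9242) = 1.7790.
kT = 0.0724 eV / 1.7790 = 0.0407 eV.

0.0407 eV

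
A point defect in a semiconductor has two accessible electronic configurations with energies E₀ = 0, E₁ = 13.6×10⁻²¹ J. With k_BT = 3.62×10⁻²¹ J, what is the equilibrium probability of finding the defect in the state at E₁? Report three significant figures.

0.0228

Eᵢ/kT = 0, 3.7569.
Z = Σ e^(−Eᵢ/kT) = e^(−0) + e^(−3.7569) = 1.0000 + 0.023356 = 1.0234.
P₁ = e^(−E₁/kT) / Z = 0.023356/1.0234 = 0.0228.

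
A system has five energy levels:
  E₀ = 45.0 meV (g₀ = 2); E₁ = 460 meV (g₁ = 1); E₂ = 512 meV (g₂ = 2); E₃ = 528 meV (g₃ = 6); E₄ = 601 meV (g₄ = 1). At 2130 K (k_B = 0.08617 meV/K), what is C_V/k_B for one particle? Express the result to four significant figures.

1.328

k_BT = 0.08617 × 2130 K = 183.542 meV.
Eᵢ/kT = 0.245175, 2.50624, 2.78955, 2.87673, 3.27445.
Z = Σ gᵢe^(−Eᵢ/kT) = 2·e^(−0.245175) + 1·e^(−2.50624) + 2·e^(−2.78955) + 6·e^(−2.87673) + 1·e^(−3.27445) = 1.56514 + 0.0815744 + 0.122898 + 0.337912 + 0.0378377 = 2.14536.
⟨E⟩ = 173.415 meV, ⟨E²⟩ = 74821.5 meV².
C_V/k_B = (⟨E²⟩ − ⟨E⟩²)/(kT)² = (74821.5 − 30072.8)/33687.7 = 1.328.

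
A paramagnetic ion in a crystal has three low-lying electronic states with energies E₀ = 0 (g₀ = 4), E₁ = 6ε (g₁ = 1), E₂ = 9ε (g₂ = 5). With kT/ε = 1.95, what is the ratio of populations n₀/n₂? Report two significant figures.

n₀/n₂ = (g₀/g₂) exp[−(E₀−E₂)/kT] = (4/5) × exp(−(-9ε)/(1.95ε)) = (4/5) × exp(4.615) = 81.

81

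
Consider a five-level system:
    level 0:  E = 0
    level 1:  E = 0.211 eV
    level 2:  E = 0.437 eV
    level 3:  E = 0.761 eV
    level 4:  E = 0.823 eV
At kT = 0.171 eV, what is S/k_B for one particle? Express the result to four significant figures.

Eᵢ/kT = 0, 1.23392, 2.55556, 4.45029, 4.81287.
Z = Σ e^(−Eᵢ/kT) = e^(−0) + e^(−1.23392) + e^(−2.55556) + e^(−4.45029) + e^(−4.81287) = 1.00000 + 0.291149 + 0.0776487 + 0.0116752 + 0.00812451 = 1.38860.
⟨E⟩ = Σ EᵢPᵢ = 0.0798907 eV.
S/k_B = ln Z + ⟨E⟩/kT = ln(1.38860) + 0.0798907/0.171 = 0.328296 + 0.467197 = 0.7955.

0.7955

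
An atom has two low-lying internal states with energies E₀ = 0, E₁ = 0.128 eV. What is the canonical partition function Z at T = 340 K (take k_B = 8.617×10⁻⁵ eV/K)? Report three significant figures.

k_BT = 8.617×10⁻⁵ × 340 K = 0.029298 eV.
Eᵢ/kT = 0, 4.3689.
Z = Σ e^(−Eᵢ/kT) = e^(−0) + e^(−4.3689) = 1.0000 + 0.012665 = 1.0127.

Z = 1.01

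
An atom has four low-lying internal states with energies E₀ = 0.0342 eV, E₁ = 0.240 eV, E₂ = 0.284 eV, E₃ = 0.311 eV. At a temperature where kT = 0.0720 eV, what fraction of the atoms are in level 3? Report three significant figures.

0.0193

Eᵢ/kT = 0.47500, 3.3333, 3.9444, 4.3194.
Z = Σ e^(−Eᵢ/kT) = e^(−0.47500) + e^(−3.3333) + e^(−3.9444) + e^(−4.3194) = 0.62189 + 0.035675 + 0.019363 + 0.013308 = 0.69024.
P₃ = e^(−E₃/kT) / Z = 0.013308/0.69024 = 0.0193.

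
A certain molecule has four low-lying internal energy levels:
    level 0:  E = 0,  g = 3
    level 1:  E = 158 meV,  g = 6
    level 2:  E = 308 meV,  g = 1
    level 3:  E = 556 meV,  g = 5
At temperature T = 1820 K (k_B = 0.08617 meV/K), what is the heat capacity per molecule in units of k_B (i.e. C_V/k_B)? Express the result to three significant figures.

k_BT = 0.08617 × 1820 K = 156.83 meV.
Eᵢ/kT = 0, 1.0075, 1.9639, 3.5452.
Z = Σ gᵢe^(−Eᵢ/kT) = 3·e^(−0) + 6·e^(−1.0075) + 1·e^(−1.9639) + 5·e^(−3.5452) = 3.0000 + 2.1908 + 0.14031 + 0.14431 = 5.4754.
⟨E⟩ = 85.765 meV, ⟨E²⟩ = 20567 meV².
C_V/k_B = (⟨E²⟩ − ⟨E⟩²)/(kT)² = (20567 − 7355.6)/24596 = 0.537.

0.537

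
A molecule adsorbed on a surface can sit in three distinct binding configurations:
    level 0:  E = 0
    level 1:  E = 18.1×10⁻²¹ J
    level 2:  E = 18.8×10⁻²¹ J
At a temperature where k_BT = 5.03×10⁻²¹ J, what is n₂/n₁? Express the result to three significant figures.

n₂/n₁ = exp[−(E₂−E₁)/kT] = exp(−(0.7 ×10⁻²¹ J)/(5.03 ×10⁻²¹ J)) = exp(-0.13917) = 0.870.

0.870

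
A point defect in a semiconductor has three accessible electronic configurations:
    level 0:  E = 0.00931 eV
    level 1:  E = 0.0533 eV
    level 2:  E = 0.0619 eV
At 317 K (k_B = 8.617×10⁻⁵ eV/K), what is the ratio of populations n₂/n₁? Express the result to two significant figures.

k_BT = 8.617×10⁻⁵ × 317 K = 0.02732 eV.
n₂/n₁ = exp[−(E₂−E₁)/kT] = exp(−(0.0086 eV)/(0.02732 eV)) = exp(-0.3148) = 0.73.

0.73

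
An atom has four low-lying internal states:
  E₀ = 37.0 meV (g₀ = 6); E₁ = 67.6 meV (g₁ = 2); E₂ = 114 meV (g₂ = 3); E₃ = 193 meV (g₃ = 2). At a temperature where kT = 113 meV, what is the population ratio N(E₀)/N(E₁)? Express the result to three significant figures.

n₀/n₁ = (g₀/g₁) exp[−(E₀−E₁)/kT] = (6/2) × exp(−(-30.6 meV)/(113 meV)) = (6/2) × exp(0.27080) = 3.93.

3.93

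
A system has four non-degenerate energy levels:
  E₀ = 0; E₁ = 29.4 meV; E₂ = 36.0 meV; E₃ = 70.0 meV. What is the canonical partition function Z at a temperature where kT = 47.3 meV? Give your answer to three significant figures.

Z = 2.23

Eᵢ/kT = 0, 0.62156, 0.76110, 1.4799.
Z = Σ e^(−Eᵢ/kT) = e^(−0) + e^(−0.62156) + e^(−0.76110) + e^(−1.4799) = 1.0000 + 0.53711 + 0.46715 + 0.22766 = 2.2319.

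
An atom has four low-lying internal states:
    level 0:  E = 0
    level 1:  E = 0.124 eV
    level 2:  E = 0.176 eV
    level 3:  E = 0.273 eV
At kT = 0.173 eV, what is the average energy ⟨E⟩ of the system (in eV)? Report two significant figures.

Eᵢ/kT = 0, 0.7168, 1.017, 1.578.
Z = Σ e^(−Eᵢ/kT) = e^(−0) + e^(−0.7168) + e^(−1.017) + e^(−1.578) = 1.000 + 0.4883 + 0.3617 + 0.2064 = 2.056.
⟨E⟩ = Σ Eᵢ e^(−Eᵢ/kT) / Z = (0·1.000 + 0.124·0.4883 + 0.176·0.3617 + 0.273·0.2064) / 2.056 = 0.088 eV.

0.088 eV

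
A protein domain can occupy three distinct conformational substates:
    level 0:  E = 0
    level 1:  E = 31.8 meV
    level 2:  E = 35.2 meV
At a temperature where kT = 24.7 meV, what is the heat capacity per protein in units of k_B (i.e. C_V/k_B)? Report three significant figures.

Eᵢ/kT = 0, 1.2874, 1.4251.
Z = Σ e^(−Eᵢ/kT) = e^(−0) + e^(−1.2874) + e^(−1.4251) = 1.0000 + 0.27599 + 0.24048 = 1.5165.
⟨E⟩ = 11.369 meV, ⟨E²⟩ = 380.52 meV².
C_V/k_B = (⟨E²⟩ − ⟨E⟩²)/(kT)² = (380.52 − 129.25)/610.09 = 0.412.

0.412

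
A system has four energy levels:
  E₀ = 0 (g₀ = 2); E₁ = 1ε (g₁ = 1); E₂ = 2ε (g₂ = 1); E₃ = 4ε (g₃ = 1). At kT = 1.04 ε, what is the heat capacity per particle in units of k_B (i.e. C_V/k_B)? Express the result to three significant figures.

Eᵢ/kT = 0, 0.96154, 1.9231, 3.8462.
Z = Σ gᵢe^(−Eᵢ/kT) = 2·e^(−0) + 1·e^(−0.96154) + 1·e^(−1.9231) + 1·e^(−3.8462) = 2.0000 + 0.38230 + 0.14615 + 0.021361 = 2.5498.
⟨E⟩ = 0.29808 ε, ⟨E²⟩ = 0.51325 ε².
C_V/k_B = (⟨E²⟩ − ⟨E⟩²)/(kT)² = (0.51325 − 0.088852)/1.0816 = 0.392.

0.392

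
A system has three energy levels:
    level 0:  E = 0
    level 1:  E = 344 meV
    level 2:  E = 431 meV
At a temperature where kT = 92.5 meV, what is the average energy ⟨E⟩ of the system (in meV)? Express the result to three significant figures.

12.0 meV

Eᵢ/kT = 0, 3.7189, 4.6595.
Z = Σ e^(−Eᵢ/kT) = e^(−0) + e^(−3.7189) + e^(−4.6595) = 1.0000 + 0.024261 + 0.0094712 = 1.0337.
⟨E⟩ = Σ Eᵢ e^(−Eᵢ/kT) / Z = (0·1.0000 + 344·0.024261 + 431·0.0094712) / 1.0337 = 12.0 meV.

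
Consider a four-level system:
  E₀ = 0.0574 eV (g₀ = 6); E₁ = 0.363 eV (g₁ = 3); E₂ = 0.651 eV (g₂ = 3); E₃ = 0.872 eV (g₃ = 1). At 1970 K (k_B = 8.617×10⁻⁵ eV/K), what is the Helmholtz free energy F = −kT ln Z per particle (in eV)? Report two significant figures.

-0.26 eV

k_BT = 8.617×10⁻⁵ × 1970 K = 0.1698 eV.
Eᵢ/kT = 0.3380, 2.138, 3.834, 5.135.
Z = Σ gᵢe^(−Eᵢ/kT) = 6·e^(−0.3380) + 3·e^(−2.138) + 3·e^(−3.834) + 1·e^(−5.135) = 4.279 + 0.3537 + 0.06487 + 0.005887 = 4.703.
F = −kT ln Z = −0.1698 × ln(4.703) = −0.1698 × 1.548 = -0.26 eV.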